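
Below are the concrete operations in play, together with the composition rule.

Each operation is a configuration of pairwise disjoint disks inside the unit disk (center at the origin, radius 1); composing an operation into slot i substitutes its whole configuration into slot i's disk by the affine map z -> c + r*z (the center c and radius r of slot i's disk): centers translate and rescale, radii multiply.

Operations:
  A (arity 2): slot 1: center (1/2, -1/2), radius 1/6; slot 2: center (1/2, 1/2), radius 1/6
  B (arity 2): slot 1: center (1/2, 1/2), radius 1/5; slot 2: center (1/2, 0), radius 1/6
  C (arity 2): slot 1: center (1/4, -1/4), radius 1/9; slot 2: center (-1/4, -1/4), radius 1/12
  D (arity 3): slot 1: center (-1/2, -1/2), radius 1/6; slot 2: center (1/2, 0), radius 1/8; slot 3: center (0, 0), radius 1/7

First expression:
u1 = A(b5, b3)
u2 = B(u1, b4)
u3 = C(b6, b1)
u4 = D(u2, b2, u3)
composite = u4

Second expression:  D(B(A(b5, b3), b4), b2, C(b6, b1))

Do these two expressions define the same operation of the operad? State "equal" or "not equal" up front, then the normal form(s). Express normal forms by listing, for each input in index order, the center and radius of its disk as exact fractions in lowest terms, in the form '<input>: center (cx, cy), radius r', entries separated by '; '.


equal: each reduces to b1: center (-1/28, -1/28), radius 1/84; b2: center (1/2, 0), radius 1/8; b3: center (-2/5, -2/5), radius 1/180; b4: center (-5/12, -1/2), radius 1/36; b5: center (-2/5, -13/30), radius 1/180; b6: center (1/28, -1/28), radius 1/63

The first composite normalizes to b1: center (-1/28, -1/28), radius 1/84; b2: center (1/2, 0), radius 1/8; b3: center (-2/5, -2/5), radius 1/180; b4: center (-5/12, -1/2), radius 1/36; b5: center (-2/5, -13/30), radius 1/180; b6: center (1/28, -1/28), radius 1/63
The second composite normalizes to b1: center (-1/28, -1/28), radius 1/84; b2: center (1/2, 0), radius 1/8; b3: center (-2/5, -2/5), radius 1/180; b4: center (-5/12, -1/2), radius 1/36; b5: center (-2/5, -13/30), radius 1/180; b6: center (1/28, -1/28), radius 1/63
One common form — equal.


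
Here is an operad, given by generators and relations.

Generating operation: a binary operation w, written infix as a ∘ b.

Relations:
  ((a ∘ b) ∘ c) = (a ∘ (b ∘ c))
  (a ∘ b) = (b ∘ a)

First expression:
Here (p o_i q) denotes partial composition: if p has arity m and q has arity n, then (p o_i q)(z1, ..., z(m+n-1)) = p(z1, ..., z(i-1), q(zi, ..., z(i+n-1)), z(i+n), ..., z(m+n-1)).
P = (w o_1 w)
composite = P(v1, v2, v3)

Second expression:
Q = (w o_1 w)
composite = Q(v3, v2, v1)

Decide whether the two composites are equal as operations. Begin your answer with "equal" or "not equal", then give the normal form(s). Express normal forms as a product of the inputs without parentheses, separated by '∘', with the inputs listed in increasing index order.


Reducing the first expression gives v1 ∘ v2 ∘ v3
Reducing the second expression gives v1 ∘ v2 ∘ v3
The normal forms match — equal.

equal: each reduces to v1 ∘ v2 ∘ v3


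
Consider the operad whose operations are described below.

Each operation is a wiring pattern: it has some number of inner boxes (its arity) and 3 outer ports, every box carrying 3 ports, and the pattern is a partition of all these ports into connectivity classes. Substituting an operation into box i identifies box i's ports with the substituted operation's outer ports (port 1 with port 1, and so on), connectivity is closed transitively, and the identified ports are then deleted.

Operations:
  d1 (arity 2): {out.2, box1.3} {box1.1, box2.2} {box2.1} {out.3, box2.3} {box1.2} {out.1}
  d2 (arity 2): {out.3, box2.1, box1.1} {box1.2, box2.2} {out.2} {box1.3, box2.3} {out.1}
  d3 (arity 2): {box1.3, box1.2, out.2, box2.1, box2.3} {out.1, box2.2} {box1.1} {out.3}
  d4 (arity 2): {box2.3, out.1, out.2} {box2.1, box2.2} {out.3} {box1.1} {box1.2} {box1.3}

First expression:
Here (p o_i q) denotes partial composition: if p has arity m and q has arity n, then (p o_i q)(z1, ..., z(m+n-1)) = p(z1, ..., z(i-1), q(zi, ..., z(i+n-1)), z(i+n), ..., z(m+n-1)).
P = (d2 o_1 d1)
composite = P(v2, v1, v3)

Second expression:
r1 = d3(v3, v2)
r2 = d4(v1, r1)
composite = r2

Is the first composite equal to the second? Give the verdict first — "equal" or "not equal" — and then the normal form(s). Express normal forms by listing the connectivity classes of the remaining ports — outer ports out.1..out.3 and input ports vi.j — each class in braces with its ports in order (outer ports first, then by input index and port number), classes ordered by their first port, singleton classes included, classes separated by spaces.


not equal: they reduce to {out.1} {out.2} {out.3, v3.1} {v1.1} {v1.2, v2.1} {v1.3, v3.3} {v2.2} {v2.3, v3.2} and {out.1, out.2} {out.3} {v1.1} {v1.2} {v1.3} {v2.1, v2.2, v2.3, v3.2, v3.3} {v3.1}

Normal form of the first expression: {out.1} {out.2} {out.3, v3.1} {v1.1} {v1.2, v2.1} {v1.3, v3.3} {v2.2} {v2.3, v3.2}
Normal form of the second expression: {out.1, out.2} {out.3} {v1.1} {v1.2} {v1.3} {v2.1, v2.2, v2.3, v3.2, v3.3} {v3.1}
The forms do not match — not equal.


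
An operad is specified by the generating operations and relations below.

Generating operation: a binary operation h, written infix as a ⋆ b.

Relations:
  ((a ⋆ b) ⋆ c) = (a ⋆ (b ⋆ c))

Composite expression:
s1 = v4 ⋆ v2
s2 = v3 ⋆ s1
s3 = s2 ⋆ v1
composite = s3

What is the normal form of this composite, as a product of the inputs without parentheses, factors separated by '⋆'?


v3 ⋆ v4 ⋆ v2 ⋆ v1

All parenthesizations of h agree; list the v-inputs left to right.
(v4 ⋆ v2) linearizes to v4 ⋆ v2
(v3 ⋆ (v4 ⋆ v2)) linearizes to v3 ⋆ v4 ⋆ v2
((v3 ⋆ (v4 ⋆ v2)) ⋆ v1) linearizes to v3 ⋆ v4 ⋆ v2 ⋆ v1


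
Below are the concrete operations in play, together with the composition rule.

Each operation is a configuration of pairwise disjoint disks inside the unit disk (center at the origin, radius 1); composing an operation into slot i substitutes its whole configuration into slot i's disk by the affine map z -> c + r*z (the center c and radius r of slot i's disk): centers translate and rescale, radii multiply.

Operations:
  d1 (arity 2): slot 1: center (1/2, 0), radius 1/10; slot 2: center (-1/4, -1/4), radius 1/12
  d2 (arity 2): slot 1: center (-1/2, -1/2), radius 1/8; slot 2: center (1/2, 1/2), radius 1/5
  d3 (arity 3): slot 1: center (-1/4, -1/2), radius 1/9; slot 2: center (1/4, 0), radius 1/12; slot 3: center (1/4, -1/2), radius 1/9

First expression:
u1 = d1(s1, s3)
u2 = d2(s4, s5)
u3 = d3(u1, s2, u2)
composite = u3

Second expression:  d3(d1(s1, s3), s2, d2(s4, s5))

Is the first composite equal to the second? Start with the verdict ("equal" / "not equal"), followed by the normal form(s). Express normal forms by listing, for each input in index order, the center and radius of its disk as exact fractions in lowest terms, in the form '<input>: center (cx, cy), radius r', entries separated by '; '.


Reducing the first expression gives s1: center (-7/36, -1/2), radius 1/90; s2: center (1/4, 0), radius 1/12; s3: center (-5/18, -19/36), radius 1/108; s4: center (7/36, -5/9), radius 1/72; s5: center (11/36, -4/9), radius 1/45
Reducing the second expression gives s1: center (-7/36, -1/2), radius 1/90; s2: center (1/4, 0), radius 1/12; s3: center (-5/18, -19/36), radius 1/108; s4: center (7/36, -5/9), radius 1/72; s5: center (11/36, -4/9), radius 1/45
One common form — equal.

equal; both compose to s1: center (-7/36, -1/2), radius 1/90; s2: center (1/4, 0), radius 1/12; s3: center (-5/18, -19/36), radius 1/108; s4: center (7/36, -5/9), radius 1/72; s5: center (11/36, -4/9), radius 1/45


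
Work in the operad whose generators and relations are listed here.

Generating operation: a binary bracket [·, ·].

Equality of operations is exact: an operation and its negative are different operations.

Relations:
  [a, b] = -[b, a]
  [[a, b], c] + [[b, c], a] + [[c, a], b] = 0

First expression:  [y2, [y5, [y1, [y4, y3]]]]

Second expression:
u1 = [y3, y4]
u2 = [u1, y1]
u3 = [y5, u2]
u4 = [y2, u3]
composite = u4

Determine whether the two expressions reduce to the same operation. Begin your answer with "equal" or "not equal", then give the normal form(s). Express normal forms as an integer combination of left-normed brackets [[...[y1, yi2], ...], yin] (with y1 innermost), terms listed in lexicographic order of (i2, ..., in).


equal — both sides give -[[[[y1, y3], y4], y5], y2] + [[[[y1, y4], y3], y5], y2]

The first composite normalizes to -[[[[y1, y3], y4], y5], y2] + [[[[y1, y4], y3], y5], y2]
The second composite normalizes to -[[[[y1, y3], y4], y5], y2] + [[[[y1, y4], y3], y5], y2]
Identical normal forms: equal.


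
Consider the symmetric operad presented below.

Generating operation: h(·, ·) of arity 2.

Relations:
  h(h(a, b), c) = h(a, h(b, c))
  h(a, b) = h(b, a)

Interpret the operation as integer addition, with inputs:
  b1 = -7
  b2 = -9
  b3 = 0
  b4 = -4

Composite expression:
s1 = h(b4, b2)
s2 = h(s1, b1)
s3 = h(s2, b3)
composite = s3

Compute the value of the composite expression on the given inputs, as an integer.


-20

h(b4, b2) = -13
h(h(b4, b2), b1) = -20
h(h(h(b4, b2), b1), b3) = -20


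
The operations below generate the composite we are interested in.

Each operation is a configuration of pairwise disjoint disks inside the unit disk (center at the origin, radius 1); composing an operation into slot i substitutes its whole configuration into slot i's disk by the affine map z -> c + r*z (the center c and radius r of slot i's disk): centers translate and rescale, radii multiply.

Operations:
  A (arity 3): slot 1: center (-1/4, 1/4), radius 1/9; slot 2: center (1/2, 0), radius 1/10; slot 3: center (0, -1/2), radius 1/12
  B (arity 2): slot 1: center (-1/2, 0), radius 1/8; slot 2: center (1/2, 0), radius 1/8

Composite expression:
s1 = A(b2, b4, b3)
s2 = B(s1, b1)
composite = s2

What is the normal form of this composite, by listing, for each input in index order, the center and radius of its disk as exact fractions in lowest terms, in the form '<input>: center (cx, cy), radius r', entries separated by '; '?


b1: center (1/2, 0), radius 1/8; b2: center (-17/32, 1/32), radius 1/72; b3: center (-1/2, -1/16), radius 1/96; b4: center (-7/16, 0), radius 1/80

Follow each b-input down from B: c' goes to c + r*c', radius to r*r'.
tracing b2 down its 2-map path: center (-17/32, 1/32), radius 1/72
tracing b4 down its 2-map path: center (-7/16, 0), radius 1/80
tracing b3 down its 2-map path: center (-1/2, -1/16), radius 1/96
tracing b1 down its 1-map path: center (1/2, 0), radius 1/8


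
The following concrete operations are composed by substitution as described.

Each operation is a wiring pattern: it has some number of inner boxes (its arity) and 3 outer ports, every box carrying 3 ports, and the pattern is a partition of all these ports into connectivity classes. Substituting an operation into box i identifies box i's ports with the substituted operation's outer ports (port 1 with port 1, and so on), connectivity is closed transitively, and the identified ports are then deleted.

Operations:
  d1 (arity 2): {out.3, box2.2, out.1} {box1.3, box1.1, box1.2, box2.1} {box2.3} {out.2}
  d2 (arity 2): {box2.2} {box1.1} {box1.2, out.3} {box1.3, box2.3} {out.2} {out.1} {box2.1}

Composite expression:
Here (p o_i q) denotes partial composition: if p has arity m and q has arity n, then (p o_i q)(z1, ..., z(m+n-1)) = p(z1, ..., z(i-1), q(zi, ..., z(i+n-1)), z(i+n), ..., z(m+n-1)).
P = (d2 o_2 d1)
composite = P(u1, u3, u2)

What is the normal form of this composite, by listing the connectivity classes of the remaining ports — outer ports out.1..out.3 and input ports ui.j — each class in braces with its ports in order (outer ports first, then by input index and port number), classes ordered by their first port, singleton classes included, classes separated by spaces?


Connectivity passes through glued d2-boundaries; trace each wire chain.
d1 over (u3, u2) gives {out.1, out.3, u2.2} {out.2} {u2.1, u3.1, u3.2, u3.3} {u2.3}, out.j being that stage's outer ports
d2 over (u1, u3, u2) gives {out.1} {out.2} {out.3, u1.2} {u1.1} {u1.3, u2.2} {u2.1, u3.1, u3.2, u3.3} {u2.3}, out.j being that stage's outer ports

{out.1} {out.2} {out.3, u1.2} {u1.1} {u1.3, u2.2} {u2.1, u3.1, u3.2, u3.3} {u2.3}


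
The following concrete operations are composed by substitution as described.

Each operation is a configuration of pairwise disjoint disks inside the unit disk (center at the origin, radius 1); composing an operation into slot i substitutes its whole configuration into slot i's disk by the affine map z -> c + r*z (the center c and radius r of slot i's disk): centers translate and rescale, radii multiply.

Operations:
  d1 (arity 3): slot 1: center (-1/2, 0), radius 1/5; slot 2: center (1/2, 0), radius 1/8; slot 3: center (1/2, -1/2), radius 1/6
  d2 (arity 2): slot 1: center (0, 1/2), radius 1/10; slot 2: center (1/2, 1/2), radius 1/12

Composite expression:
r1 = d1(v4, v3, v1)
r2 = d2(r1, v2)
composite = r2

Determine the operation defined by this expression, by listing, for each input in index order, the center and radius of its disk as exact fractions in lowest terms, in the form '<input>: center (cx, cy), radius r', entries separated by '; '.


v1: center (1/20, 9/20), radius 1/60; v2: center (1/2, 1/2), radius 1/12; v3: center (1/20, 1/2), radius 1/80; v4: center (-1/20, 1/2), radius 1/50

Below d2, radii multiply path by path; the v-disk centers shift.
v4 passes through 2 substitutions, ending at center (-1/20, 1/2), radius 1/50
v3 passes through 2 substitutions, ending at center (1/20, 1/2), radius 1/80
v1 passes through 2 substitutions, ending at center (1/20, 9/20), radius 1/60
v2 passes through 1 substitution, ending at center (1/2, 1/2), radius 1/12


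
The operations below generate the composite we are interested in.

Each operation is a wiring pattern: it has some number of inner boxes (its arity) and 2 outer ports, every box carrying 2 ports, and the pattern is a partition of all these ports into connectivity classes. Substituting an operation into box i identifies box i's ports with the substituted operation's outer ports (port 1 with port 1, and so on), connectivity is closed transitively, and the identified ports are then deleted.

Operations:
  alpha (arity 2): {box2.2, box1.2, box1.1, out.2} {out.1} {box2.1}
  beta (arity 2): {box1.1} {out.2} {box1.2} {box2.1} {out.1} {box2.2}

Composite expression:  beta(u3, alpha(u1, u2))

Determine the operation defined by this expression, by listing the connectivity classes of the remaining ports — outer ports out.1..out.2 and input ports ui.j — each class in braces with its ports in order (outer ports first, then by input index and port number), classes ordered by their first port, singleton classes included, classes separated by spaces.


Treat the ports identified at beta as solder joints: merge, then drop.
alpha over (u1, u2) gives {out.1} {out.2, u1.1, u1.2, u2.2} {u2.1}, out.j being that stage's outer ports
beta over (u3, u1, u2) gives {out.1} {out.2} {u1.1, u1.2, u2.2} {u2.1} {u3.1} {u3.2}, out.j being that stage's outer ports

{out.1} {out.2} {u1.1, u1.2, u2.2} {u2.1} {u3.1} {u3.2}


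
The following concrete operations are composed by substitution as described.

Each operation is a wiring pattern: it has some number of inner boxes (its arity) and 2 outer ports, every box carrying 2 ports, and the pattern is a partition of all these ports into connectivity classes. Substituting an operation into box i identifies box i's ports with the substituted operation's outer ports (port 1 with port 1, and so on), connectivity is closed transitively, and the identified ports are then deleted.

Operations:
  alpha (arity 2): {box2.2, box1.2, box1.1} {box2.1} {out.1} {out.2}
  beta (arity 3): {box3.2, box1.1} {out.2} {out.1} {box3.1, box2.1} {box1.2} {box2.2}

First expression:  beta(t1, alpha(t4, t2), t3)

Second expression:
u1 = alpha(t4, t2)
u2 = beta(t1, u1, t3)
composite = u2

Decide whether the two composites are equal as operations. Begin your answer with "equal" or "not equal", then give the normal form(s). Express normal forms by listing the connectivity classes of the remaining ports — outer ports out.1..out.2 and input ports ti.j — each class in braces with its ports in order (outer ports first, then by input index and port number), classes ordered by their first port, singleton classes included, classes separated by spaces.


equal; both compose to {out.1} {out.2} {t1.1, t3.2} {t1.2} {t2.1} {t2.2, t4.1, t4.2} {t3.1}


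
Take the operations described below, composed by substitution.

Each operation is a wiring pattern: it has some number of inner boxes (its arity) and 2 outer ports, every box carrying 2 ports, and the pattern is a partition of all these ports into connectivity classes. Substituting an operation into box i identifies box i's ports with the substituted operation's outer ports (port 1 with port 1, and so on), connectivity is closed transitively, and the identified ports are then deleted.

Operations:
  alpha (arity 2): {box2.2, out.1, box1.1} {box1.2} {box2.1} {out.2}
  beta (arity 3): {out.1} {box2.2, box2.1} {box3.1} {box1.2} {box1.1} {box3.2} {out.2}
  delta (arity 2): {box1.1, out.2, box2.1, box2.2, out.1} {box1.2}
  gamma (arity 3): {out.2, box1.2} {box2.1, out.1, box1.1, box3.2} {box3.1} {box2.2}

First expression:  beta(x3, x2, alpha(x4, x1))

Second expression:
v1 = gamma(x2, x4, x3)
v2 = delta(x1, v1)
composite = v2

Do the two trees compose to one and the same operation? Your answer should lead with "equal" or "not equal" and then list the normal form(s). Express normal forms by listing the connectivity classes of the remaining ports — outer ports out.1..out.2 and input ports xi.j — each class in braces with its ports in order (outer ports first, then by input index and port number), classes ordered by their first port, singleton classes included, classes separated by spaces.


Normal form of the first expression: {out.1} {out.2} {x1.1} {x1.2, x4.1} {x2.1, x2.2} {x3.1} {x3.2} {x4.2}
Normal form of the second expression: {out.1, out.2, x1.1, x2.1, x2.2, x3.2, x4.1} {x1.2} {x3.1} {x4.2}
Distinct normal forms: not equal.

not equal; first: {out.1} {out.2} {x1.1} {x1.2, x4.1} {x2.1, x2.2} {x3.1} {x3.2} {x4.2}; second: {out.1, out.2, x1.1, x2.1, x2.2, x3.2, x4.1} {x1.2} {x3.1} {x4.2}


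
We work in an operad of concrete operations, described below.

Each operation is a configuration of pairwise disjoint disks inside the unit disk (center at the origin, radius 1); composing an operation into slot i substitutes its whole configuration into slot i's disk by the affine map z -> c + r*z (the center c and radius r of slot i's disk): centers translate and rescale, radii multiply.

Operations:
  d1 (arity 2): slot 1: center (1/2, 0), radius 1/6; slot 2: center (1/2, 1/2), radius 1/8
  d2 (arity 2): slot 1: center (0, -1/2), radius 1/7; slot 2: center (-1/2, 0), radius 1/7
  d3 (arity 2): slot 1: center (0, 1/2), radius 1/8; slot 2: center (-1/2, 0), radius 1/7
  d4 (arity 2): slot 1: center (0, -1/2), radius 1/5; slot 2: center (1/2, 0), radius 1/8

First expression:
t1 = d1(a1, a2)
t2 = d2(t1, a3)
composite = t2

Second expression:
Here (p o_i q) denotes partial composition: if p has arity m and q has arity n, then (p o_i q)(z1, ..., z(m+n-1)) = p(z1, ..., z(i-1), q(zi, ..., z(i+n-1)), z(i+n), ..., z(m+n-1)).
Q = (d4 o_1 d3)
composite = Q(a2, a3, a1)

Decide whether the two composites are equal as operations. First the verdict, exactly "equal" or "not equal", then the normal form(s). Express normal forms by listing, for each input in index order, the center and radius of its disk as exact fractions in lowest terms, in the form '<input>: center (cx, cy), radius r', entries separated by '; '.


not equal: they reduce to a1: center (1/14, -1/2), radius 1/42; a2: center (1/14, -3/7), radius 1/56; a3: center (-1/2, 0), radius 1/7 and a1: center (1/2, 0), radius 1/8; a2: center (0, -2/5), radius 1/40; a3: center (-1/10, -1/2), radius 1/35


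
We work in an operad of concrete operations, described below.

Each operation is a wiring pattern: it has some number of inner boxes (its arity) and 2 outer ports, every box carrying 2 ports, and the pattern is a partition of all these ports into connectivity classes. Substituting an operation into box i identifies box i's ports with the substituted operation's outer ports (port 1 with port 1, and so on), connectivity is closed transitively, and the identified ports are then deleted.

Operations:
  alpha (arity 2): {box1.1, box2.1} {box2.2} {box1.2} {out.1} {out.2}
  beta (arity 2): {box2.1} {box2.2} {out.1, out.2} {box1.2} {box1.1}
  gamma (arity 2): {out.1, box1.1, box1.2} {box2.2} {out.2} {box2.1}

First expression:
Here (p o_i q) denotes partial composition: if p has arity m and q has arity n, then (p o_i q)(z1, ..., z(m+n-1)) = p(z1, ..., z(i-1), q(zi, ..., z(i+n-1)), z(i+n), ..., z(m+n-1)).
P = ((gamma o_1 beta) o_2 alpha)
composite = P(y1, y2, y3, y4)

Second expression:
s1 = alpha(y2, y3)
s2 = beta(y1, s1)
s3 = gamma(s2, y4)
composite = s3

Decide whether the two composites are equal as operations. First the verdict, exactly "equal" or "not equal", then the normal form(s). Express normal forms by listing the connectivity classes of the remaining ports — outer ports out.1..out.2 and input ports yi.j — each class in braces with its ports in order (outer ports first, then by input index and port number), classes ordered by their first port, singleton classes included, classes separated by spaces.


equal: each reduces to {out.1} {out.2} {y1.1} {y1.2} {y2.1, y3.1} {y2.2} {y3.2} {y4.1} {y4.2}

The first expression reduces to {out.1} {out.2} {y1.1} {y1.2} {y2.1, y3.1} {y2.2} {y3.2} {y4.1} {y4.2}
The second expression reduces to {out.1} {out.2} {y1.1} {y1.2} {y2.1, y3.1} {y2.2} {y3.2} {y4.1} {y4.2}
One common form — equal.


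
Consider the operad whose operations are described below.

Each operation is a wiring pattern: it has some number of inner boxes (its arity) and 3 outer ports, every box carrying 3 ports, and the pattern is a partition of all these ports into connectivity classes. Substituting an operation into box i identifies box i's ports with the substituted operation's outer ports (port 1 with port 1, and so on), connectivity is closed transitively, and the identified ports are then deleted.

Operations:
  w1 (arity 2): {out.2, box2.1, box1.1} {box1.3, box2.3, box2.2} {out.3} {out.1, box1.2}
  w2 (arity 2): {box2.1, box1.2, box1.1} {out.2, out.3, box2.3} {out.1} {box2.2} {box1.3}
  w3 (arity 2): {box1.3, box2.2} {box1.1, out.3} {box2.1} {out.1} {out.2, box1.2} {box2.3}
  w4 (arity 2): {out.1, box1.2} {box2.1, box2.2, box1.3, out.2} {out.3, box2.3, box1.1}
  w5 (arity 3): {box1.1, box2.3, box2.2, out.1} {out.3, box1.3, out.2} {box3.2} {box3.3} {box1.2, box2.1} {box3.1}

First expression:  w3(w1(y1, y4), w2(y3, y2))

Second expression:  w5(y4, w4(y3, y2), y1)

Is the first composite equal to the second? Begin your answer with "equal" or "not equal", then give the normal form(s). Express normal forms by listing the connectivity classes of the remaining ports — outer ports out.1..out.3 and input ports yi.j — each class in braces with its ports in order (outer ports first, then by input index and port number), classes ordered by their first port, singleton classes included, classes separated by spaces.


not equal; first: {out.1} {out.2, y1.1, y4.1} {out.3, y1.2} {y1.3, y4.2, y4.3} {y2.1, y3.1, y3.2} {y2.2} {y2.3} {y3.3}; second: {out.1, y2.1, y2.2, y2.3, y3.1, y3.3, y4.1} {out.2, out.3, y4.3} {y1.1} {y1.2} {y1.3} {y3.2, y4.2}


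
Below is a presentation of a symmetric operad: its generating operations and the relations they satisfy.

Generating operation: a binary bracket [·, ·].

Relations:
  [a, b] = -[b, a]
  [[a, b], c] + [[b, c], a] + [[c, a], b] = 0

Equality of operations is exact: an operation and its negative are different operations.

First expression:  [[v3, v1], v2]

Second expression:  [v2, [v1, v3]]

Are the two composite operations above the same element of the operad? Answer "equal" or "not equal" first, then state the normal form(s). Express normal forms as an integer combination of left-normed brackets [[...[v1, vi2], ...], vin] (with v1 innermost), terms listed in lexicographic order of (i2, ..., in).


equal; both compose to -[[v1, v3], v2]


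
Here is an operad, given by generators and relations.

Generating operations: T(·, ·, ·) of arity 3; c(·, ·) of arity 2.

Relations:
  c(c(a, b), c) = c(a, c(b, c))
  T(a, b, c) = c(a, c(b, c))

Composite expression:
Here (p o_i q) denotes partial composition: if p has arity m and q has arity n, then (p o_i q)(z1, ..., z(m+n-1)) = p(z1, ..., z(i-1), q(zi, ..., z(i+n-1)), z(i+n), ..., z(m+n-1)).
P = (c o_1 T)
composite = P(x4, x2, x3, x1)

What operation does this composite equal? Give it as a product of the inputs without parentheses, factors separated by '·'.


x4 · x2 · x3 · x1

Every regrouping of c is equal, so read the x-inputs in written order.
T(x4, x2, x3) flattens to x4 · x2 · x3
c(T(x4, x2, x3), x1) flattens to x4 · x2 · x3 · x1


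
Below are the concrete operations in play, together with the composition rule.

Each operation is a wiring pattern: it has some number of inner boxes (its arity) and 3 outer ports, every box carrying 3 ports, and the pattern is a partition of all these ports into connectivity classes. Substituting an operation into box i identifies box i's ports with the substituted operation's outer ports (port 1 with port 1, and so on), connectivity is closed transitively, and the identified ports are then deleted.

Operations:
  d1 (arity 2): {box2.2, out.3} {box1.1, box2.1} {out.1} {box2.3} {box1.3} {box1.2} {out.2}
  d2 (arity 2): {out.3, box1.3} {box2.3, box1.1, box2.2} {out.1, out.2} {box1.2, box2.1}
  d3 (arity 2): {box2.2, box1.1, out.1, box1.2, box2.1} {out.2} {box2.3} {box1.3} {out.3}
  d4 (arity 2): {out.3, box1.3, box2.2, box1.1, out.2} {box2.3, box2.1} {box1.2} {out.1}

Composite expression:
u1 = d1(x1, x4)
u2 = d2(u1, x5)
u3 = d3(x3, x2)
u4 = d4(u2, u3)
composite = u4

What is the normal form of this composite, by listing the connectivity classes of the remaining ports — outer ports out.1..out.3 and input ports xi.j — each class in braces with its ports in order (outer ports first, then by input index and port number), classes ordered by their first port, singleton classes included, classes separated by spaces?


{out.1} {out.2, out.3, x4.2} {x1.1, x4.1} {x1.2} {x1.3} {x2.1, x2.2, x3.1, x3.2} {x2.3} {x3.3} {x4.3} {x5.1} {x5.2, x5.3}

After gluing at d4, chains via deleted ports link the x-ports.
the subtree at d1 composes to {out.1} {out.2} {out.3, x4.2} {x1.1, x4.1} {x1.2} {x1.3} {x4.3} on (x1, x4); out.j = own outer ports
the subtree at d2 composes to {out.1, out.2} {out.3, x4.2} {x1.1, x4.1} {x1.2} {x1.3} {x4.3} {x5.1} {x5.2, x5.3} on (x1, x4, x5); out.j = own outer ports
the subtree at d3 composes to {out.1, x2.1, x2.2, x3.1, x3.2} {out.2} {out.3} {x2.3} {x3.3} on (x3, x2); out.j = own outer ports
the subtree at d4 composes to {out.1} {out.2, out.3, x4.2} {x1.1, x4.1} {x1.2} {x1.3} {x2.1, x2.2, x3.1, x3.2} {x2.3} {x3.3} {x4.3} {x5.1} {x5.2, x5.3} on (x1, x4, x5, x3, x2); out.j = own outer ports


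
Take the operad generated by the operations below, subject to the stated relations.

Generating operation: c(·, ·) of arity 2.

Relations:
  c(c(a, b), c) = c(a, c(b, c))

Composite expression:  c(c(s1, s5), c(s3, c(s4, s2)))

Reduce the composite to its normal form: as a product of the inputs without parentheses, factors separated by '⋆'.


s1 ⋆ s5 ⋆ s3 ⋆ s4 ⋆ s2

Associativity of c dissolves the nesting; only the s-input order survives.
c(s1, s5) linearizes to s1 ⋆ s5
c(s4, s2) linearizes to s4 ⋆ s2
c(s3, c(s4, s2)) linearizes to s3 ⋆ s4 ⋆ s2
c(c(s1, s5), c(s3, c(s4, s2))) linearizes to s1 ⋆ s5 ⋆ s3 ⋆ s4 ⋆ s2


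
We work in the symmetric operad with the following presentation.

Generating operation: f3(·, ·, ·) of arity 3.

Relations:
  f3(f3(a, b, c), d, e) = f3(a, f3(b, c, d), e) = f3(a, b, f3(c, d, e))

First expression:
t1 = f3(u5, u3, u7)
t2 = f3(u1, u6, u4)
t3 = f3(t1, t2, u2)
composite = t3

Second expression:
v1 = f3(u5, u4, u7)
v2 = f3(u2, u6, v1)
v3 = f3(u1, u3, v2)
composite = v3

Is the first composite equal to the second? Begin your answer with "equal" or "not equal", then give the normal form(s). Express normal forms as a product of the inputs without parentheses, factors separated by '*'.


not equal; the first gives u5 * u3 * u7 * u1 * u6 * u4 * u2 and the second u1 * u3 * u2 * u6 * u5 * u4 * u7

The first composite normalizes to u5 * u3 * u7 * u1 * u6 * u4 * u2
The second composite normalizes to u1 * u3 * u2 * u6 * u5 * u4 * u7
They disagree, so not equal.


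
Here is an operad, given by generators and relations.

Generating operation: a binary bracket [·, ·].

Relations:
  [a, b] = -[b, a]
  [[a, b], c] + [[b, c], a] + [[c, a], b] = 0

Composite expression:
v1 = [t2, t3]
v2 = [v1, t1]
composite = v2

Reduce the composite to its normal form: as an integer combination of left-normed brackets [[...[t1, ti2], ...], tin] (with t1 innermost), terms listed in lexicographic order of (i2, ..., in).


-[[t1, t2], t3] + [[t1, t3], t2]

Skip Jacobi rewriting: expand, keep t1-initial words, read off terms.
Composite bracket: [[t2, t3], t1]
Each bracket splits as ab - ba, giving 4 signed words (2^2 = 4).
Words beginning with t1 determine it all:
  t1t2t3 appears with sign -1, giving the term -[[t1, t2], t3]
  t1t3t2 appears with sign +1, giving the term +[[t1, t3], t2]


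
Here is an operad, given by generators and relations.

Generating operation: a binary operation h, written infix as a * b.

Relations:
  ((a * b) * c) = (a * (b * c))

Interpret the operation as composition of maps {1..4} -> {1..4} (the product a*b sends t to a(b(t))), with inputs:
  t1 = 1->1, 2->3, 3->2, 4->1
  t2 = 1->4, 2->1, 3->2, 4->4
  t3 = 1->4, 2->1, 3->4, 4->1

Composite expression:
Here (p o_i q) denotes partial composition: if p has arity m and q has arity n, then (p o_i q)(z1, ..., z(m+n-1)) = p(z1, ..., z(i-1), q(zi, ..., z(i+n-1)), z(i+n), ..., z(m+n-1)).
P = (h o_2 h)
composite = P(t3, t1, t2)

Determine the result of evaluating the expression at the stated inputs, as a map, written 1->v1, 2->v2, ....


1->4, 2->4, 3->4, 4->4

(t1 * t2) = 1->1, 2->1, 3->3, 4->1
(t3 * (t1 * t2)) = 1->4, 2->4, 3->4, 4->4


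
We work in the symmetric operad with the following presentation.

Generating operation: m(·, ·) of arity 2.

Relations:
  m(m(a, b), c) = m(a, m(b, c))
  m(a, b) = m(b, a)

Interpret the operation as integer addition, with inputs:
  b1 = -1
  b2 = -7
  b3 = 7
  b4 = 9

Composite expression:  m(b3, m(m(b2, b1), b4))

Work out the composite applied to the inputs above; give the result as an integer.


8

m(b2, b1) = -8
m(m(b2, b1), b4) = 1
m(b3, m(m(b2, b1), b4)) = 8


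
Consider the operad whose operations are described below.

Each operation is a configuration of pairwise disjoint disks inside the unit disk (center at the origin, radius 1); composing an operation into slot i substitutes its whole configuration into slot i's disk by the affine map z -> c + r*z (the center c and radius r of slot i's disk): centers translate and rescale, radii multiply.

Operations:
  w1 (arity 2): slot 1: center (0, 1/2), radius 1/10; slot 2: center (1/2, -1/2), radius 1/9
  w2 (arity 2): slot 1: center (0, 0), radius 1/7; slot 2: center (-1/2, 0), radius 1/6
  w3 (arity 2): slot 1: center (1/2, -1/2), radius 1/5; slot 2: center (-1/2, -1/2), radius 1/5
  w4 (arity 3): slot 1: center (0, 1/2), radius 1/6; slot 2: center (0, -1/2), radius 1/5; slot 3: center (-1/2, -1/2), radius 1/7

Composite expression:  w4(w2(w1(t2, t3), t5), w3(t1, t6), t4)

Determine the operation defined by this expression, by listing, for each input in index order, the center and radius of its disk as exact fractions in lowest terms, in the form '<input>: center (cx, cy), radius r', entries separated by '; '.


Only the slot chain above each t matters under w4; compose those maps.
input t2: applying the 3 nested substitutions gives center (0, 43/84), radius 1/420
input t3: applying the 3 nested substitutions gives center (1/84, 41/84), radius 1/378
input t5: applying the 2 nested substitutions gives center (-1/12, 1/2), radius 1/36
input t1: applying the 2 nested substitutions gives center (1/10, -3/5), radius 1/25
input t6: applying the 2 nested substitutions gives center (-1/10, -3/5), radius 1/25
input t4: applying the 1 nested substitution gives center (-1/2, -1/2), radius 1/7

t1: center (1/10, -3/5), radius 1/25; t2: center (0, 43/84), radius 1/420; t3: center (1/84, 41/84), radius 1/378; t4: center (-1/2, -1/2), radius 1/7; t5: center (-1/12, 1/2), radius 1/36; t6: center (-1/10, -3/5), radius 1/25


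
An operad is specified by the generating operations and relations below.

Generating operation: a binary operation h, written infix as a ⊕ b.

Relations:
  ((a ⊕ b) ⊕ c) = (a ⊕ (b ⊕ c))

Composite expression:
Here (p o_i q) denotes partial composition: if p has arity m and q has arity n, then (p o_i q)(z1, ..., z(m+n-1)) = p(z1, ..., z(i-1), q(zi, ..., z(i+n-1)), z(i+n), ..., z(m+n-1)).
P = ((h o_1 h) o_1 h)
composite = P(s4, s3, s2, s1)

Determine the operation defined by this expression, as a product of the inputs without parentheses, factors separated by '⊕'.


The h-tree's shape is irrelevant; the s-reading-order decides.
(s4 ⊕ s3) spells out as s4 ⊕ s3
((s4 ⊕ s3) ⊕ s2) spells out as s4 ⊕ s3 ⊕ s2
(((s4 ⊕ s3) ⊕ s2) ⊕ s1) spells out as s4 ⊕ s3 ⊕ s2 ⊕ s1

s4 ⊕ s3 ⊕ s2 ⊕ s1


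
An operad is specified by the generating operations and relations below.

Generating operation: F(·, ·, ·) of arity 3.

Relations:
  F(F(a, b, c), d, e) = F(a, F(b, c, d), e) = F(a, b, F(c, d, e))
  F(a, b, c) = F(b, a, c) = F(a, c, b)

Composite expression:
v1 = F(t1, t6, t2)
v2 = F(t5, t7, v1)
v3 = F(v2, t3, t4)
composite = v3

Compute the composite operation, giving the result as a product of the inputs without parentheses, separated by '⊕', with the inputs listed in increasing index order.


t1 ⊕ t2 ⊕ t3 ⊕ t4 ⊕ t5 ⊕ t6 ⊕ t7

Shape and order are irrelevant to F; the t-input set decides.
F(t1, t6, t2) spells out as t1 ⊕ t6 ⊕ t2
F(t5, t7, F(t1, t6, t2)) spells out as t5 ⊕ t7 ⊕ t1 ⊕ t6 ⊕ t2
F(F(t5, t7, F(t1, t6, t2)), t3, t4) spells out as t5 ⊕ t7 ⊕ t1 ⊕ t6 ⊕ t2 ⊕ t3 ⊕ t4
sorting the factors by input index: t1 ⊕ t2 ⊕ t3 ⊕ t4 ⊕ t5 ⊕ t6 ⊕ t7


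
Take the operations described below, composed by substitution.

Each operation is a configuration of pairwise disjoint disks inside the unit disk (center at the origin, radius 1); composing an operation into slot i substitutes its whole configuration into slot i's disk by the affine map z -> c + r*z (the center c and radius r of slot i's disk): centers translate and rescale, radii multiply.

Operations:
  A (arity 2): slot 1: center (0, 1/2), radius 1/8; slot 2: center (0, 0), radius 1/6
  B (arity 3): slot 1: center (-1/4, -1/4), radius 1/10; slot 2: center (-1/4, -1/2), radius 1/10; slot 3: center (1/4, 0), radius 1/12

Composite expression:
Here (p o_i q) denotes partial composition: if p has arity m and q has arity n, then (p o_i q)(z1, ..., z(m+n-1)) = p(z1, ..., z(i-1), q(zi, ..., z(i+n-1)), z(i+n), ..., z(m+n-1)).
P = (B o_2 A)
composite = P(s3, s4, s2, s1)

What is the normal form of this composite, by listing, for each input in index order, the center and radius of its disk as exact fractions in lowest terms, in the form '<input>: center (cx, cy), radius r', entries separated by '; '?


s1: center (1/4, 0), radius 1/12; s2: center (-1/4, -1/2), radius 1/60; s3: center (-1/4, -1/4), radius 1/10; s4: center (-1/4, -9/20), radius 1/80


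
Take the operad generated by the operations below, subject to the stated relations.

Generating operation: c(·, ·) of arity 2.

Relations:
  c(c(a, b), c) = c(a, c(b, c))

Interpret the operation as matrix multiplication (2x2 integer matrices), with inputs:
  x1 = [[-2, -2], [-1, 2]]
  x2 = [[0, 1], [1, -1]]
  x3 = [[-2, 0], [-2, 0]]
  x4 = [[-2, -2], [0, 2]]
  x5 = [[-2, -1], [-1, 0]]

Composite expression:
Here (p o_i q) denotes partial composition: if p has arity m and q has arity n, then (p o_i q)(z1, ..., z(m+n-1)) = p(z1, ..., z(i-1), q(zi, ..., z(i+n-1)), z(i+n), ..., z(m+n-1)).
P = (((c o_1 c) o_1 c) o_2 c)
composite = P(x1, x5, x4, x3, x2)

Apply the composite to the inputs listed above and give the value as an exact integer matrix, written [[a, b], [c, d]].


c(x5, x4) = [[4, 2], [2, 2]]
c(x1, c(x5, x4)) = [[-12, -8], [0, 2]]
c(c(x1, c(x5, x4)), x3) = [[40, 0], [-4, 0]]
c(c(c(x1, c(x5, x4)), x3), x2) = [[0, 40], [0, -4]]

[[0, 40], [0, -4]]


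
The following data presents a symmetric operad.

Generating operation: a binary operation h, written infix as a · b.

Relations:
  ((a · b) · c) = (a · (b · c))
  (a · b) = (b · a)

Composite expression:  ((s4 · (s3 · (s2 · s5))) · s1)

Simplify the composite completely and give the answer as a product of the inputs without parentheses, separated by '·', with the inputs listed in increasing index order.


s1 · s2 · s3 · s4 · s5

Reordering under h is free, so list the s-inputs canonically.
(s2 · s5) spells out as s2 · s5
(s3 · (s2 · s5)) spells out as s3 · s2 · s5
(s4 · (s3 · (s2 · s5))) spells out as s4 · s3 · s2 · s5
((s4 · (s3 · (s2 · s5))) · s1) spells out as s4 · s3 · s2 · s5 · s1
the factors in increasing index order: s1 · s2 · s3 · s4 · s5


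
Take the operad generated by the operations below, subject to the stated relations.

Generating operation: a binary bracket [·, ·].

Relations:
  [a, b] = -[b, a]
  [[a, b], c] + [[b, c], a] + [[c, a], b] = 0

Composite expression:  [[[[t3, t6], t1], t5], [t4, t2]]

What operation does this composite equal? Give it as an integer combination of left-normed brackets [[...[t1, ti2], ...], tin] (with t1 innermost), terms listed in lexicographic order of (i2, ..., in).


[[[[[t1, t3], t6], t5], t2], t4] - [[[[[t1, t3], t6], t5], t4], t2] - [[[[[t1, t6], t3], t5], t2], t4] + [[[[[t1, t6], t3], t5], t4], t2]

Left-normed coefficients sit on the t1-initial expansion words.
Composite bracket: [[[[t3, t6], t1], t5], [t4, t2]]
Expanding via [a, b] = ab - ba: 32 signed words (2^5 = 32).
The t1-initial words carry the normal form:
  t1t3t6t5t2t4 (sign +1) contributes +[[[[[t1, t3], t6], t5], t2], t4]
  t1t3t6t5t4t2 (sign -1) contributes -[[[[[t1, t3], t6], t5], t4], t2]
  t1t6t3t5t2t4 (sign -1) contributes -[[[[[t1, t6], t3], t5], t2], t4]
  t1t6t3t5t4t2 (sign +1) contributes +[[[[[t1, t6], t3], t5], t4], t2]


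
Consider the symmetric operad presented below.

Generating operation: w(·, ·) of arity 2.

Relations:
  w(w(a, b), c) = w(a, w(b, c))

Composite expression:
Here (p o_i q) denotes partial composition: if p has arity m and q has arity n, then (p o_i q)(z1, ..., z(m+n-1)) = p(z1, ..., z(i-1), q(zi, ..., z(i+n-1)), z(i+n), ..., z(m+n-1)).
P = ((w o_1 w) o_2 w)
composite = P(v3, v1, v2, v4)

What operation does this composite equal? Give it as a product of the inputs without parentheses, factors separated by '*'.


All parenthesizations of w agree; list the v-inputs left to right.
w(v1, v2) unparenthesizes to v1 * v2
w(v3, w(v1, v2)) unparenthesizes to v3 * v1 * v2
w(w(v3, w(v1, v2)), v4) unparenthesizes to v3 * v1 * v2 * v4

v3 * v1 * v2 * v4


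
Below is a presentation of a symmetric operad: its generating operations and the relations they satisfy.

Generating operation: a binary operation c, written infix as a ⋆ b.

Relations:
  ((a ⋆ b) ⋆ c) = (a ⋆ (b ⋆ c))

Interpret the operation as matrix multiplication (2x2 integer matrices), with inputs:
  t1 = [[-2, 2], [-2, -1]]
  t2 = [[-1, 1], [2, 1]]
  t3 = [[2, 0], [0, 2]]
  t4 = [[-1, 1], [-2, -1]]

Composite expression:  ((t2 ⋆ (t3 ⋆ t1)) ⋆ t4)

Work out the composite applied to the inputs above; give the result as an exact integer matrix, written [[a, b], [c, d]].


[[12, 6], [0, -18]]

(t3 ⋆ t1) = [[-4, 4], [-4, -2]]
(t2 ⋆ (t3 ⋆ t1)) = [[0, -6], [-12, 6]]
((t2 ⋆ (t3 ⋆ t1)) ⋆ t4) = [[12, 6], [0, -18]]
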